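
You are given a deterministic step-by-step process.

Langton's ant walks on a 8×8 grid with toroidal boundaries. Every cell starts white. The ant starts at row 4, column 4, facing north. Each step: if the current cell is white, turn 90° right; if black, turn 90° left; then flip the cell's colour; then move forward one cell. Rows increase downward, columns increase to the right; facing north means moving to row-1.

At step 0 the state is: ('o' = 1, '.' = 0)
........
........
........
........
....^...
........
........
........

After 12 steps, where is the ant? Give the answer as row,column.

4,2

gen 0: ........
........
........
........
....^...
........
........
........
gen 1: ........
........
........
........
....o>..
........
........
........
gen 2: ........
........
........
........
....oo..
.....v..
........
........
gen 3: ........
........
........
........
....oo..
....<o..
........
........
gen 4: ........
........
........
........
....^o..
....oo..
........
........
gen 5: ........
........
........
........
...<.o..
....oo..
........
........
gen 6: ........
........
........
...^....
...o.o..
....oo..
........
........
gen 7: ........
........
........
...o>...
...o.o..
....oo..
........
........
gen 8: ........
........
........
...oo...
...ovo..
....oo..
........
........
gen 9: ........
........
........
...oo...
...<oo..
....oo..
........
........
gen 10: ........
........
........
...oo...
....oo..
...voo..
........
........
gen 11: ........
........
........
...oo...
....oo..
..<ooo..
........
........
gen 12: ........
........
........
...oo...
..^.oo..
..oooo..
........
........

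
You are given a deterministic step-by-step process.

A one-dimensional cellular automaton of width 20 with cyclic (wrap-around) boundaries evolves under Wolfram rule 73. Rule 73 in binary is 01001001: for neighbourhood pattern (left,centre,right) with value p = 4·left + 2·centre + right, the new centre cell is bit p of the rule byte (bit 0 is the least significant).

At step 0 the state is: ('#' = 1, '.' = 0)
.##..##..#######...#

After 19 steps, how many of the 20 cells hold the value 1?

gen 0: .##..##..#######...#
gen 1: .##..##..#.....#.#..
gen 2: .##..##....###.....#
gen 3: .##..##.##.#.#.###..
gen 4: .##..##.##.....#.#.#
gen 5: .##..##.##.###......
gen 6: .##..##.##.#.#.#####
gen 7: .##..##.##.....#...#
gen 8: .##..##.##.###...#..
gen 9: .##..##.##.#.#.#...#
gen 10: .##..##.##.......#..
gen 11: .##..##.##.#####...#
gen 12: .##..##.##.#...#.#..
gen 13: .##..##.##...#.....#
gen 14: .##..##.##.#...###..
gen 15: .##..##.##...#.#.#.#
gen 16: .##..##.##.#........
gen 17: .##..##.##...#######
gen 18: .##..##.##.#.#.....#
gen 19: .##..##.##.....###..

9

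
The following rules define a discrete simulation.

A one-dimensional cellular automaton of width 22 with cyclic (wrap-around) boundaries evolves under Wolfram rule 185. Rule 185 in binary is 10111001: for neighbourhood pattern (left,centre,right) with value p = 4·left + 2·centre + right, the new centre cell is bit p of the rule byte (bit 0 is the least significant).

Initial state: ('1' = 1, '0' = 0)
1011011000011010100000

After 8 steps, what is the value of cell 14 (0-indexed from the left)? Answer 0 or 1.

t=0: 1011011000011010100000
t=1: 0110110111010101011110
t=2: 0101101110101010111101
t=3: 1011011101010101111010
t=4: 0110111010101011110101
t=5: 1101110101010111101010
t=6: 1011101010101111010101
t=7: 0111010101011110101011
t=8: 1110101010111101010110

0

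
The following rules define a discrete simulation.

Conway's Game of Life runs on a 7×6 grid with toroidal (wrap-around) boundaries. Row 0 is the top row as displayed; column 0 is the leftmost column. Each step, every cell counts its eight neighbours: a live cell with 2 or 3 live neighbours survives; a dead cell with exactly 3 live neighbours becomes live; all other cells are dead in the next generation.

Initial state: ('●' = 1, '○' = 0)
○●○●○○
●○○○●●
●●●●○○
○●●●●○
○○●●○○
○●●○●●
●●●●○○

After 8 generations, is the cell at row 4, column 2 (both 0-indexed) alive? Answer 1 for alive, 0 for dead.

step 0: ○●○●○○
●○○○●●
●●●●○○
○●●●●○
○○●●○○
○●●○●●
●●●●○○
step 1: ○○○●○○
○○○○●●
○○○○○○
●○○○●○
●○○○○●
○○○○●●
○○○○○●
step 2: ○○○○○●
○○○○●○
○○○○●○
●○○○○○
●○○○○○
○○○○●○
○○○○○●
step 3: ○○○○●●
○○○○●●
○○○○○●
○○○○○●
○○○○○●
○○○○○●
○○○○●●
step 4: ●○○●○○
●○○○○○
●○○○○●
●○○○●●
●○○○●●
●○○○○●
●○○○○○
step 5: ●●○○○●
●●○○○○
○●○○●○
○●○○○○
○●○○○○
○●○○●○
●●○○○○
step 6: ○○●○○●
○○●○○○
○●●○○○
●●●○○○
●●●○○○
○●●○○○
○○●○○○
step 7: ○●●●○○
○○●●○○
●○○●○○
○○○●○○
○○○●○○
●○○●○○
○○●●○○
step 8: ○●○○●○
○○○○●○
○○○●●○
○○●●●○
○○●●●○
○○○●●○
○○○○●○

1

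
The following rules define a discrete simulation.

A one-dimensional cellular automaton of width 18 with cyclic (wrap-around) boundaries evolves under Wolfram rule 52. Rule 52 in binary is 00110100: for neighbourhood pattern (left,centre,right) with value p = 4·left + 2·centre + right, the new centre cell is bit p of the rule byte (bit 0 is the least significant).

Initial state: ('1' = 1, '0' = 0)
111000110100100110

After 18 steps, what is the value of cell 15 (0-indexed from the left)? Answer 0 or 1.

1

k=0  111000110100100110
k=1  000100001110110001
k=2  100110000001001001
k=3  010001000001101100
k=4  011001100000010010
k=5  000100010000011011
k=6  100110011000000100
k=7  110001000100000110
k=8  001001100110000001
k=9  101100010001000001
k=10  010010011001100000
k=11  011011000100010000
k=12  000100100110011000
k=13  000110110001000100
k=14  000001001001100110
k=15  000001101100010001
k=16  100000010010011001
k=17  010000011011000100
k=18  011000000100100110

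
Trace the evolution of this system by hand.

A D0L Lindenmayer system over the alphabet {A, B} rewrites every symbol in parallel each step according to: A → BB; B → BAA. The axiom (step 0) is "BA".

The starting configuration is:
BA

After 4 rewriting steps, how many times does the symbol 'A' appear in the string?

38

gen 0: BA
gen 1: BAABB
gen 2: BAABBBBBAABAA
gen 3: BAABBBBBAABAABAABAABAABBBBBAABBBB
gen 4: BAABBBBBAABAABAABAABAABBBBBAABBBBBAABBBBBAABBBBBAABBBBBAABAABAABAABAABBBBBAABAABAABAA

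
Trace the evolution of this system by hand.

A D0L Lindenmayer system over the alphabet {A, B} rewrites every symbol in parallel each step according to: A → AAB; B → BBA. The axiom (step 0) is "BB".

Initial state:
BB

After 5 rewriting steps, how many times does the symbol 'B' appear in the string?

244

gen 0: BB
gen 1: BBABBA
gen 2: BBABBAAABBBABBAAAB
gen 3: BBABBAAABBBABBAAABAABAABBBABBABBAAABBBABBAAABAABAABBBA
gen 4: BBABBAAABBBABBAAABAABAABBBABBABBAAABBBABBAAABAABAABBBAAABA…BBBABBABBAAABBBABBAAABAABAABBBAAABAABBBAAABAABBBABBABBAAAB  (len 162)
gen 5: BBABBAAABBBABBAAABAABAABBBABBABBAAABBBABBAAABAABAABBBAAABA…AAABAABAABBBAAABAABBBABBABBAAABBBABBAAABBBABBAAABAABAABBBA  (len 486)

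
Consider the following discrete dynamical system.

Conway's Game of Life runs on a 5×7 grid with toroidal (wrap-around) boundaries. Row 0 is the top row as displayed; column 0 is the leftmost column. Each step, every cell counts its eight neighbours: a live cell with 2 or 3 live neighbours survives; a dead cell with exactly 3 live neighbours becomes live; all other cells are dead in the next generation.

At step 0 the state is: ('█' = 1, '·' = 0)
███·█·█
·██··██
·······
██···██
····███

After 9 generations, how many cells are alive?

step 0: ███·█·█
·██··██
·······
██···██
····███
step 1: ··█·█··
··██·██
··█····
█···█··
··███··
step 2: ·█·····
·██·██·
·██·███
·██·█··
·██·██·
step 3: █······
····█·█
······█
······█
█···██·
step 4: █···█··
█····██
█·····█
█·····█
█····█·
step 5: ██··█··
·█···█·
·█·····
·█···█·
██···█·
step 6: ··█·██·
·██····
███····
·██···█
··█·██·
step 7: ··█·██·
█······
···█···
·····██
··█·█·█
step 8: ·█··███
···██··
······█
···████
····█·█
step 9: █·····█
█··██·█
······█
█··██·█
·······

11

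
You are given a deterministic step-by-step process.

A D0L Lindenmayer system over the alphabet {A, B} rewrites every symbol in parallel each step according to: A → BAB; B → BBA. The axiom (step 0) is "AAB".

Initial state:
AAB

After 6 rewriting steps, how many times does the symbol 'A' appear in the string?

729

k=0  AAB
k=1  BABBABBBA
k=2  BBABABBBABBABABBBABBABBABAB
k=3  BBABBABABBBABABBBABBABBABABBBABBABABBBABABBBABBABBABABBBABBABABBBABBABABBBABABBBA
k=4  BBABBABABBBABBABABBBABABBBABBABBABABBBABABBBABBABBABABBBAB…BBBABBABBABABBBABBABABBBABABBBABBABBABABBBABABBBABBABBABAB  (len 243)
k=5  BBABBABABBBABBABABBBABABBBABBABBABABBBABBABABBBABABBBABBAB…BBBABBABBABABBBABABBBABBABBABABBBABBABABBBABBABABBBABABBBA  (len 729)
k=6  BBABBABABBBABBABABBBABABBBABBABBABABBBABBABABBBABABBBABBAB…BBBABBABBABABBBABBABABBBABABBBABBABBABABBBABABBBABBABBABAB  (len 2187)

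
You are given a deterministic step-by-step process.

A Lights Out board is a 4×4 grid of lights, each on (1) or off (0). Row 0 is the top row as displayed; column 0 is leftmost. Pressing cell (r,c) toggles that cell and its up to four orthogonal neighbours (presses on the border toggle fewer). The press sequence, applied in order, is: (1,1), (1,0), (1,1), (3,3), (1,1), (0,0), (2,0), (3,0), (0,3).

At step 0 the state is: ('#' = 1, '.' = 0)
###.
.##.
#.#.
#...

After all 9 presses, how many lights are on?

11

t=0: ###.
.##.
#.#.
#...
t=1: #.#.
#...
###.
#...
t=2: ..#.
.#..
.##.
#...
t=3: .##.
#.#.
..#.
#...
t=4: .##.
#.#.
..##
#.##
t=5: ..#.
.#..
.###
#.##
t=6: ###.
##..
.###
#.##
t=7: ###.
.#..
#.##
..##
t=8: ###.
.#..
..##
####
t=9: ##.#
.#.#
..##
####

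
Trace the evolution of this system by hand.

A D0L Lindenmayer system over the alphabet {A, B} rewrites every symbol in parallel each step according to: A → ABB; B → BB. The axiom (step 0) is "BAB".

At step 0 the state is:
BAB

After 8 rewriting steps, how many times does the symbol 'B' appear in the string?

1022

t=0: BAB
t=1: BBABBBB
t=2: BBBBABBBBBBBBBB
t=3: BBBBBBBBABBBBBBBBBBBBBBBBBBBBBB
t=4: BBBBBBBBBBBBBBBBABBBBBBBBBBBBBBBBBBBBBBBBBBBBBBBBBBBBBBBBBBBBBB
t=5: BBBBBBBBBBBBBBBBBBBBBBBBBBBBBBBBABBBBBBBBBBBBBBBBBBBBBBBBB…BBBBBBBBBBBBBBBBBBBBBBBBBBBBBBBBBBBBBBBBBBBBBBBBBBBBBBBBBB  (len 127)
t=6: BBBBBBBBBBBBBBBBBBBBBBBBBBBBBBBBBBBBBBBBBBBBBBBBBBBBBBBBBB…BBBBBBBBBBBBBBBBBBBBBBBBBBBBBBBBBBBBBBBBBBBBBBBBBBBBBBBBBB  (len 255)
t=7: BBBBBBBBBBBBBBBBBBBBBBBBBBBBBBBBBBBBBBBBBBBBBBBBBBBBBBBBBB…BBBBBBBBBBBBBBBBBBBBBBBBBBBBBBBBBBBBBBBBBBBBBBBBBBBBBBBBBB  (len 511)
t=8: BBBBBBBBBBBBBBBBBBBBBBBBBBBBBBBBBBBBBBBBBBBBBBBBBBBBBBBBBB…BBBBBBBBBBBBBBBBBBBBBBBBBBBBBBBBBBBBBBBBBBBBBBBBBBBBBBBBBB  (len 1023)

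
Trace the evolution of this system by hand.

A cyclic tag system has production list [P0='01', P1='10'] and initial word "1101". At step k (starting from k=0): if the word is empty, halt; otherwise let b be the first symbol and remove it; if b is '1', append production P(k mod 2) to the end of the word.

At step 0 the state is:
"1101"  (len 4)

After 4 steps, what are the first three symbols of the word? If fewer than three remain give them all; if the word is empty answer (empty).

011

gen 0: "1101"  (len 4)
gen 1: "10101"  (len 5)
gen 2: "010110"  (len 6)
gen 3: "10110"  (len 5)
gen 4: "011010"  (len 6)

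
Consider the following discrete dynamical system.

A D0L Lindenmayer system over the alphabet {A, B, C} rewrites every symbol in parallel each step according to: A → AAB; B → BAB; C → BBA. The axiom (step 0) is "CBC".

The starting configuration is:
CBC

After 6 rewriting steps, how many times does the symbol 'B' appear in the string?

1095

gen 0: CBC
gen 1: BBABABBBA
gen 2: BABBABAABBABAABBABBABBABAAB
gen 3: BABAABBABBABAABBABAABAABBABBABAABBABAABAABBABBABAABBABBABAABBABBABAABBABAABAABBAB
gen 4: BABAABBABAABAABBABBABAABBABBABAABBABAABAABBABBABAABBABAABA…BBABBABAABBABAABAABBABBABAABBABAABAABBABAABAABBABBABAABBAB  (len 243)
gen 5: BABAABBABAABAABBABBABAABBABAABAABBABAABAABBABBABAABBABBABA…BBABAABAABBABAABAABBABBABAABBABBABAABBABAABAABBABBABAABBAB  (len 729)
gen 6: BABAABBABAABAABBABBABAABBABAABAABBABAABAABBABBABAABBABBABA…BBABAABAABBABAABAABBABBABAABBABBABAABBABAABAABBABBABAABBAB  (len 2187)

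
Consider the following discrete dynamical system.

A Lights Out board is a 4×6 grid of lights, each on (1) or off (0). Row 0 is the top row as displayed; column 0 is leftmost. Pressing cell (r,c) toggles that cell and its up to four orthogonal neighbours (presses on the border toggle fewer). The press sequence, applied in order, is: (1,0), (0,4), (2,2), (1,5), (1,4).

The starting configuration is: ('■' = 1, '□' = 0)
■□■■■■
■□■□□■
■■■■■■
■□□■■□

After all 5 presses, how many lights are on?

gen 0: ■□■■■■
■□■□□■
■■■■■■
■□□■■□
gen 1: □□■■■■
□■■□□■
□■■■■■
■□□■■□
gen 2: □□■□□□
□■■□■■
□■■■■■
■□□■■□
gen 3: □□■□□□
□■□□■■
□□□□■■
■□■■■□
gen 4: □□■□□■
□■□□□□
□□□□■□
■□■■■□
gen 5: □□■□■■
□■□■■■
□□□□□□
■□■■■□

11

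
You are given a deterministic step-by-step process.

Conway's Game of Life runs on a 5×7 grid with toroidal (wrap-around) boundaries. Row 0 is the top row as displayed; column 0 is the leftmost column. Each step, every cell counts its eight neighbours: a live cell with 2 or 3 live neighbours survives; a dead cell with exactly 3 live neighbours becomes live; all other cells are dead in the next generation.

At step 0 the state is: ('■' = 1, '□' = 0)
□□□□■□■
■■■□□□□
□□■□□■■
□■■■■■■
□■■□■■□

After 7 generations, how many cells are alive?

6

[0] □□□□■□■
■■■□□□□
□□■□□■■
□■■■■■■
□■■□■■□
[1] □□□□■□■
■■■■□□□
□□□□□□□
□□□□□□□
□■□□□□□
[2] □□□■□□□
■■■■□□□
□■■□□□□
□□□□□□□
□□□□□□□
[3] □■□■□□□
■□□■□□□
■□□■□□□
□□□□□□□
□□□□□□□
[4] □□■□□□□
■■□■■□□
□□□□□□□
□□□□□□□
□□□□□□□
[5] □■■■□□□
□■■■□□□
□□□□□□□
□□□□□□□
□□□□□□□
[6] □■□■□□□
□■□■□□□
□□■□□□□
□□□□□□□
□□■□□□□
[7] □■□■□□□
□■□■□□□
□□■□□□□
□□□□□□□
□□■□□□□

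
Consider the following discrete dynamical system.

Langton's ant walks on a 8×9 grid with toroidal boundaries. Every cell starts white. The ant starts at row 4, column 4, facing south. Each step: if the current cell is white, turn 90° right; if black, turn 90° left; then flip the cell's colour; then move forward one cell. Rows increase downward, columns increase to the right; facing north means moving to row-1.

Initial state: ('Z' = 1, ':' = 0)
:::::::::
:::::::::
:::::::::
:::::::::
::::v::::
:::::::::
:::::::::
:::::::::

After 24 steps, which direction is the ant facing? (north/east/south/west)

k=0  :::::::::
:::::::::
:::::::::
:::::::::
::::v::::
:::::::::
:::::::::
:::::::::
k=1  :::::::::
:::::::::
:::::::::
:::::::::
:::<Z::::
:::::::::
:::::::::
:::::::::
k=2  :::::::::
:::::::::
:::::::::
:::^:::::
:::ZZ::::
:::::::::
:::::::::
:::::::::
k=3  :::::::::
:::::::::
:::::::::
:::Z>::::
:::ZZ::::
:::::::::
:::::::::
:::::::::
k=4  :::::::::
:::::::::
:::::::::
:::ZZ::::
:::Zv::::
:::::::::
:::::::::
:::::::::
k=5  :::::::::
:::::::::
:::::::::
:::ZZ::::
:::Z:>:::
:::::::::
:::::::::
:::::::::
k=6  :::::::::
:::::::::
:::::::::
:::ZZ::::
:::Z:Z:::
:::::v:::
:::::::::
:::::::::
k=7  :::::::::
:::::::::
:::::::::
:::ZZ::::
:::Z:Z:::
::::<Z:::
:::::::::
:::::::::
k=8  :::::::::
:::::::::
:::::::::
:::ZZ::::
:::Z^Z:::
::::ZZ:::
:::::::::
:::::::::
k=9  :::::::::
:::::::::
:::::::::
:::ZZ::::
:::ZZ>:::
::::ZZ:::
:::::::::
:::::::::
k=10  :::::::::
:::::::::
:::::::::
:::ZZ^:::
:::ZZ::::
::::ZZ:::
:::::::::
:::::::::
k=11  :::::::::
:::::::::
:::::::::
:::ZZZ>::
:::ZZ::::
::::ZZ:::
:::::::::
:::::::::
k=12  :::::::::
:::::::::
:::::::::
:::ZZZZ::
:::ZZ:v::
::::ZZ:::
:::::::::
:::::::::
k=13  :::::::::
:::::::::
:::::::::
:::ZZZZ::
:::ZZ<Z::
::::ZZ:::
:::::::::
:::::::::
k=14  :::::::::
:::::::::
:::::::::
:::ZZ^Z::
:::ZZZZ::
::::ZZ:::
:::::::::
:::::::::
k=15  :::::::::
:::::::::
:::::::::
:::Z<:Z::
:::ZZZZ::
::::ZZ:::
:::::::::
:::::::::
k=16  :::::::::
:::::::::
:::::::::
:::Z::Z::
:::ZvZZ::
::::ZZ:::
:::::::::
:::::::::
k=17  :::::::::
:::::::::
:::::::::
:::Z::Z::
:::Z:>Z::
::::ZZ:::
:::::::::
:::::::::
k=18  :::::::::
:::::::::
:::::::::
:::Z:^Z::
:::Z::Z::
::::ZZ:::
:::::::::
:::::::::
k=19  :::::::::
:::::::::
:::::::::
:::Z:Z>::
:::Z::Z::
::::ZZ:::
:::::::::
:::::::::
k=20  :::::::::
:::::::::
::::::^::
:::Z:Z:::
:::Z::Z::
::::ZZ:::
:::::::::
:::::::::
k=21  :::::::::
:::::::::
::::::Z>:
:::Z:Z:::
:::Z::Z::
::::ZZ:::
:::::::::
:::::::::
k=22  :::::::::
:::::::::
::::::ZZ:
:::Z:Z:v:
:::Z::Z::
::::ZZ:::
:::::::::
:::::::::
k=23  :::::::::
:::::::::
::::::ZZ:
:::Z:Z<Z:
:::Z::Z::
::::ZZ:::
:::::::::
:::::::::
k=24  :::::::::
:::::::::
::::::^Z:
:::Z:ZZZ:
:::Z::Z::
::::ZZ:::
:::::::::
:::::::::

north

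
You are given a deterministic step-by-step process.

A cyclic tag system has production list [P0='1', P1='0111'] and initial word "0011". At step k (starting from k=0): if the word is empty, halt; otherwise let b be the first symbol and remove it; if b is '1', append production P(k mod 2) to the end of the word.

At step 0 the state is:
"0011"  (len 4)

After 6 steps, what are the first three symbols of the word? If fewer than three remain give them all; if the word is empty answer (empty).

111

gen 0: "0011"  (len 4)
gen 1: "011"  (len 3)
gen 2: "11"  (len 2)
gen 3: "11"  (len 2)
gen 4: "10111"  (len 5)
gen 5: "01111"  (len 5)
gen 6: "1111"  (len 4)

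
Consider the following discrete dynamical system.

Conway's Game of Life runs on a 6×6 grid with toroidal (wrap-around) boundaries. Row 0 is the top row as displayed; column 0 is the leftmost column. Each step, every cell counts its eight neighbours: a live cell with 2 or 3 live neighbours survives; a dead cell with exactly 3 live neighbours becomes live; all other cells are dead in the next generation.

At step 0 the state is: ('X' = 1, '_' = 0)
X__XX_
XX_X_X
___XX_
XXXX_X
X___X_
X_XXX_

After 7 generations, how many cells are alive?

gen 0: X__XX_
XX_X_X
___XX_
XXXX_X
X___X_
X_XXX_
gen 1: ______
XX____
______
XXX___
______
X_X___
gen 2: X_____
______
__X___
_X____
X_X___
______
gen 3: ______
______
______
_XX___
_X____
_X____
gen 4: ______
______
______
_XX___
XX____
______
gen 5: ______
______
______
XXX___
XXX___
______
gen 6: ______
______
_X____
X_X___
X_X___
_X____
gen 7: ______
______
_X____
X_X___
X_X___
_X____

6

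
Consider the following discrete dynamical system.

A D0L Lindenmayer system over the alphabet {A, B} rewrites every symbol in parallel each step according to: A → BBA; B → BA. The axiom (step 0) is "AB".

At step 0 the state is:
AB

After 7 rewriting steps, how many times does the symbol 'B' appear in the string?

[0] AB
[1] BBABA
[2] BABABBABABBA
[3] BABBABABBABABABBABABBABABABBA
[4] BABBABABABBABABBABABABBABABBABABBABABABBABABBABABABBABABBABABBABABABBA
[5] BABBABABABBABABBABABBABABABBABABBABABABBABABBABABBABABABBA…BABBABABBABABABBABABBABABABBABABBABABABBABABBABABBABABABBA  (len 169)
[6] BABBABABABBABABBABABBABABABBABABBABABABBABABBABABABBABABBA…BABBABABBABABABBABABBABABABBABABBABABABBABABBABABBABABABBA  (len 408)
[7] BABBABABABBABABBABABBABABABBABABBABABABBABABBABABABBABABBA…BABBABABBABABABBABABBABABABBABABBABABABBABABBABABBABABABBA  (len 985)

577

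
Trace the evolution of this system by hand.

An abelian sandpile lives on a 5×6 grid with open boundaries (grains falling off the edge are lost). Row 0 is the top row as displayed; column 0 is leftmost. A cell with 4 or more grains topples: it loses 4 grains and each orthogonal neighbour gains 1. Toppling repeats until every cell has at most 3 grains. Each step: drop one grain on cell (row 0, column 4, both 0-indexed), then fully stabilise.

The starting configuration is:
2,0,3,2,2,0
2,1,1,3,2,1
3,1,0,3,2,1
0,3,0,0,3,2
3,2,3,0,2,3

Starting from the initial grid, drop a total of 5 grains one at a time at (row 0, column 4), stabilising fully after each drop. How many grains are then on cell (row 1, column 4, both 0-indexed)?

step 0: 2,0,3,2,2,0
2,1,1,3,2,1
3,1,0,3,2,1
0,3,0,0,3,2
3,2,3,0,2,3
step 1: 2,0,3,2,3,0
2,1,1,3,2,1
3,1,0,3,2,1
0,3,0,0,3,2
3,2,3,0,2,3
step 2: 2,0,3,3,0,1
2,1,1,3,3,1
3,1,0,3,2,1
0,3,0,0,3,2
3,2,3,0,2,3
step 3: 2,0,3,3,1,1
2,1,1,3,3,1
3,1,0,3,2,1
0,3,0,0,3,2
3,2,3,0,2,3
step 4: 2,0,3,3,2,1
2,1,1,3,3,1
3,1,0,3,2,1
0,3,0,0,3,2
3,2,3,0,2,3
step 5: 2,0,3,3,3,1
2,1,1,3,3,1
3,1,0,3,2,1
0,3,0,0,3,2
3,2,3,0,2,3

3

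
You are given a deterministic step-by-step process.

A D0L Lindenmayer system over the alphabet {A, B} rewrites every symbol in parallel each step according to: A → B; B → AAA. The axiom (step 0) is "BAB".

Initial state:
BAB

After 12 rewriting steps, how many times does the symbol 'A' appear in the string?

729

step 0: BAB
step 1: AAABAAA
step 2: BBBAAABBB
step 3: AAAAAAAAABBBAAAAAAAAA
step 4: BBBBBBBBBAAAAAAAAABBBBBBBBB
step 5: AAAAAAAAAAAAAAAAAAAAAAAAAAABBBBBBBBBAAAAAAAAAAAAAAAAAAAAAAAAAAA
step 6: BBBBBBBBBBBBBBBBBBBBBBBBBBBAAAAAAAAAAAAAAAAAAAAAAAAAAABBBBBBBBBBBBBBBBBBBBBBBBBBB
step 7: AAAAAAAAAAAAAAAAAAAAAAAAAAAAAAAAAAAAAAAAAAAAAAAAAAAAAAAAAA…AAAAAAAAAAAAAAAAAAAAAAAAAAAAAAAAAAAAAAAAAAAAAAAAAAAAAAAAAA  (len 189)
step 8: BBBBBBBBBBBBBBBBBBBBBBBBBBBBBBBBBBBBBBBBBBBBBBBBBBBBBBBBBB…BBBBBBBBBBBBBBBBBBBBBBBBBBBBBBBBBBBBBBBBBBBBBBBBBBBBBBBBBB  (len 243)
step 9: AAAAAAAAAAAAAAAAAAAAAAAAAAAAAAAAAAAAAAAAAAAAAAAAAAAAAAAAAA…AAAAAAAAAAAAAAAAAAAAAAAAAAAAAAAAAAAAAAAAAAAAAAAAAAAAAAAAAA  (len 567)
step 10: BBBBBBBBBBBBBBBBBBBBBBBBBBBBBBBBBBBBBBBBBBBBBBBBBBBBBBBBBB…BBBBBBBBBBBBBBBBBBBBBBBBBBBBBBBBBBBBBBBBBBBBBBBBBBBBBBBBBB  (len 729)
step 11: AAAAAAAAAAAAAAAAAAAAAAAAAAAAAAAAAAAAAAAAAAAAAAAAAAAAAAAAAA…AAAAAAAAAAAAAAAAAAAAAAAAAAAAAAAAAAAAAAAAAAAAAAAAAAAAAAAAAA  (len 1701)
step 12: BBBBBBBBBBBBBBBBBBBBBBBBBBBBBBBBBBBBBBBBBBBBBBBBBBBBBBBBBB…BBBBBBBBBBBBBBBBBBBBBBBBBBBBBBBBBBBBBBBBBBBBBBBBBBBBBBBBBB  (len 2187)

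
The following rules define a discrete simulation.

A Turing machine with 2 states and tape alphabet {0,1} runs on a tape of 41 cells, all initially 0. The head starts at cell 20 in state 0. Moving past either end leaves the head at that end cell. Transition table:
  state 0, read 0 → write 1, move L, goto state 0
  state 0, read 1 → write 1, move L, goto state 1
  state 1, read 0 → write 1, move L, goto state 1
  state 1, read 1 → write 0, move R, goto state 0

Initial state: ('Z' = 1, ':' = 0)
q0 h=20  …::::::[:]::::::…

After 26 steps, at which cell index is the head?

1

k=0  q0 h=20  …::::::[:]::::::…
k=1  q0 h=19  …::::::[:]Z:::::…
k=2  q0 h=18  …::::::[:]ZZ::::…
k=3  q0 h=17  …::::::[:]ZZZ:::…
k=4  q0 h=16  …::::::[:]ZZZZ::…
k=5  q0 h=15  …::::::[:]ZZZZZ:…
k=6  q0 h=14  …::::::[:]ZZZZZZ…
k=7  q0 h=13  …::::::[:]ZZZZZZ…
k=8  q0 h=12  …::::::[:]ZZZZZZ…
k=9  q0 h=11  …::::::[:]ZZZZZZ…
k=10  q0 h=10  …::::::[:]ZZZZZZ…
k=11  q0 h= 9  …::::::[:]ZZZZZZ…
k=12  q0 h= 8  …::::::[:]ZZZZZZ…
k=13  q0 h= 7  …::::::[:]ZZZZZZ…
k=14  q0 h= 6  |::::::[:]ZZZZZZ…
k=15  q0 h= 5  |:::::[:]ZZZZZZ…
k=16  q0 h= 4  |::::[:]ZZZZZZ…
k=17  q0 h= 3  |:::[:]ZZZZZZ…
k=18  q0 h= 2  |::[:]ZZZZZZ…
k=19  q0 h= 1  |:[:]ZZZZZZ…
k=20  q0 h= 0  |[:]ZZZZZZ…
k=21  q0 h= 0  |[Z]ZZZZZZ…
k=22  q1 h= 0  |[Z]ZZZZZZ…
k=23  q0 h= 1  |:[Z]ZZZZZZ…
k=24  q1 h= 0  |[:]ZZZZZZ…
k=25  q1 h= 0  |[Z]ZZZZZZ…
k=26  q0 h= 1  |:[Z]ZZZZZZ…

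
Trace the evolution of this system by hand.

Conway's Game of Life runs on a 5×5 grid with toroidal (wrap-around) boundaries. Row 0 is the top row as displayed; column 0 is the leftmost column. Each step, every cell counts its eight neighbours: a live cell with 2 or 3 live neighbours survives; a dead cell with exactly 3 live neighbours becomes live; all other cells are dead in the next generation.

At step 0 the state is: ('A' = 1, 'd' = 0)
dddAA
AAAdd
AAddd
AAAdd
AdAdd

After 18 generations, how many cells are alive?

7

t=0: dddAA
AAAdd
AAddd
AAAdd
AdAdd
t=1: dddAA
ddAAd
ddddA
ddAdA
AdAdd
t=2: dAddA
ddAdd
ddAdA
AAddA
AAAdd
t=3: dddAd
AAAdd
ddAdA
ddddA
ddAAd
t=4: dddAA
AAAdA
ddAdA
ddAdA
ddAAA
t=5: ddddd
dAAdd
ddAdA
AAAdA
AdAdd
t=6: ddAdd
dAAAd
ddddA
ddAdA
AdAAA
t=7: Adddd
dAAAd
AAddA
dAAdd
AdAdA
t=8: Adddd
ddAAd
ddddA
ddAdd
AdAAA
t=9: Adddd
dddAA
ddAdd
AAAdd
AdAAA
t=10: AAAdd
dddAA
AdAdA
Adddd
ddAAd
t=11: AAddd
ddddd
AAddd
AdAdd
AdAAA
t=12: AAAAd
ddddd
AAddd
ddAdd
ddAAd
t=13: dAdAA
ddddA
dAddd
ddAAd
ddddA
t=14: dddAA
ddAAA
ddAAd
ddAAd
AdddA
t=15: ddAdd
ddddd
dAddd
dAAdd
AdAdd
t=16: dAddd
ddddd
dAAdd
AdAdd
ddAAd
t=17: ddAdd
dAAdd
dAAdd
ddddd
ddAAd
t=18: ddddd
dddAd
dAAdd
dAdAd
ddAAd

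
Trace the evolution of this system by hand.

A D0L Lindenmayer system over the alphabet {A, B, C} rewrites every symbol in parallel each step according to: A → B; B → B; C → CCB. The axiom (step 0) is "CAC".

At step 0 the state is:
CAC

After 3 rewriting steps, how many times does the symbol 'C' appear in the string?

16

[0] CAC
[1] CCBBCCB
[2] CCBCCBBBCCBCCBB
[3] CCBCCBBCCBCCBBBBCCBCCBBCCBCCBBB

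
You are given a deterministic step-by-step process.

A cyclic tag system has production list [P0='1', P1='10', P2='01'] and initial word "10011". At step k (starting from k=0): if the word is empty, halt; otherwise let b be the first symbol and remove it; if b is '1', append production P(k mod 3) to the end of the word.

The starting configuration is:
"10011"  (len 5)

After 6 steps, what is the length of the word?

5

step 0: "10011"  (len 5)
step 1: "00111"  (len 5)
step 2: "0111"  (len 4)
step 3: "111"  (len 3)
step 4: "111"  (len 3)
step 5: "1110"  (len 4)
step 6: "11001"  (len 5)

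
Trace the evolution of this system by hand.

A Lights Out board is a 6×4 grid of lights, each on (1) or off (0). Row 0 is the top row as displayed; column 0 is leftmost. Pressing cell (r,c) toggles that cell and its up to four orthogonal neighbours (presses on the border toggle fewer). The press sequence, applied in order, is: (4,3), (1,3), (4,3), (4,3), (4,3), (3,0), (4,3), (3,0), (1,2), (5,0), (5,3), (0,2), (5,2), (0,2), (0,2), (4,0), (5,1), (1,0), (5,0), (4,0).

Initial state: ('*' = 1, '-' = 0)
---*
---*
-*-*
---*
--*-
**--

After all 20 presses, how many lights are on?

14

0) ---*
---*
-*-*
---*
--*-
**--
1) ---*
---*
-*-*
----
---*
**-*
2) ----
--*-
-*--
----
---*
**-*
3) ----
--*-
-*--
---*
--*-
**--
4) ----
--*-
-*--
----
---*
**-*
5) ----
--*-
-*--
---*
--*-
**--
6) ----
--*-
**--
**-*
*-*-
**--
7) ----
--*-
**--
**--
*--*
**-*
8) ----
--*-
-*--
----
---*
**-*
9) --*-
-*-*
-**-
----
---*
**-*
10) --*-
-*-*
-**-
----
*--*
---*
11) --*-
-*-*
-**-
----
*---
--*-
12) -*-*
-***
-**-
----
*---
--*-
13) -*-*
-***
-**-
----
*-*-
-*-*
14) --*-
-*-*
-**-
----
*-*-
-*-*
15) -*-*
-***
-**-
----
*-*-
-*-*
16) -*-*
-***
-**-
*---
-**-
**-*
17) -*-*
-***
-**-
*---
--*-
--**
18) **-*
*-**
***-
*---
--*-
--**
19) **-*
*-**
***-
*---
*-*-
****
20) **-*
*-**
***-
----
-**-
-***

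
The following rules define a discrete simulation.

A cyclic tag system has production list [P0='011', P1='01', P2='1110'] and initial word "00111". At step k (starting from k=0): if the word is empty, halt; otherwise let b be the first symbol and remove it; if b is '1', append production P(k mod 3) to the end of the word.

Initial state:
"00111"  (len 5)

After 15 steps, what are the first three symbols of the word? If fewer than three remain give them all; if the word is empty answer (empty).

gen 0: "00111"  (len 5)
gen 1: "0111"  (len 4)
gen 2: "111"  (len 3)
gen 3: "111110"  (len 6)
gen 4: "11110011"  (len 8)
gen 5: "111001101"  (len 9)
gen 6: "110011011110"  (len 12)
gen 7: "10011011110011"  (len 14)
gen 8: "001101111001101"  (len 15)
gen 9: "01101111001101"  (len 14)
gen 10: "1101111001101"  (len 13)
gen 11: "10111100110101"  (len 14)
gen 12: "01111001101011110"  (len 17)
gen 13: "1111001101011110"  (len 16)
gen 14: "11100110101111001"  (len 17)
gen 15: "11001101011110011110"  (len 20)

110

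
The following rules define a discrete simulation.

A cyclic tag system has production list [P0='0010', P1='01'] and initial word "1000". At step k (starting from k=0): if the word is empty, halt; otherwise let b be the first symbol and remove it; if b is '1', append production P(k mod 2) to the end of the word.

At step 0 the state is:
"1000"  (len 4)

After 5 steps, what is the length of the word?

3

0) "1000"  (len 4)
1) "0000010"  (len 7)
2) "000010"  (len 6)
3) "00010"  (len 5)
4) "0010"  (len 4)
5) "010"  (len 3)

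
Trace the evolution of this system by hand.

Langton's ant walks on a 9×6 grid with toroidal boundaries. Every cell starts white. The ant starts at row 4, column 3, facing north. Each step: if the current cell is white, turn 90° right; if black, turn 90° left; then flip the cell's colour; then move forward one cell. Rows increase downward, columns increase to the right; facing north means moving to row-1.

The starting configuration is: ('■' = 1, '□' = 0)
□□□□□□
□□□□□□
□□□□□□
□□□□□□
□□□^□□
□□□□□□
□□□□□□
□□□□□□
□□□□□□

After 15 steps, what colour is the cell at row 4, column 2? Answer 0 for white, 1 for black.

1

[0] □□□□□□
□□□□□□
□□□□□□
□□□□□□
□□□^□□
□□□□□□
□□□□□□
□□□□□□
□□□□□□
[1] □□□□□□
□□□□□□
□□□□□□
□□□□□□
□□□■>□
□□□□□□
□□□□□□
□□□□□□
□□□□□□
[2] □□□□□□
□□□□□□
□□□□□□
□□□□□□
□□□■■□
□□□□v□
□□□□□□
□□□□□□
□□□□□□
[3] □□□□□□
□□□□□□
□□□□□□
□□□□□□
□□□■■□
□□□<■□
□□□□□□
□□□□□□
□□□□□□
[4] □□□□□□
□□□□□□
□□□□□□
□□□□□□
□□□^■□
□□□■■□
□□□□□□
□□□□□□
□□□□□□
[5] □□□□□□
□□□□□□
□□□□□□
□□□□□□
□□<□■□
□□□■■□
□□□□□□
□□□□□□
□□□□□□
[6] □□□□□□
□□□□□□
□□□□□□
□□^□□□
□□■□■□
□□□■■□
□□□□□□
□□□□□□
□□□□□□
[7] □□□□□□
□□□□□□
□□□□□□
□□■>□□
□□■□■□
□□□■■□
□□□□□□
□□□□□□
□□□□□□
[8] □□□□□□
□□□□□□
□□□□□□
□□■■□□
□□■v■□
□□□■■□
□□□□□□
□□□□□□
□□□□□□
[9] □□□□□□
□□□□□□
□□□□□□
□□■■□□
□□<■■□
□□□■■□
□□□□□□
□□□□□□
□□□□□□
[10] □□□□□□
□□□□□□
□□□□□□
□□■■□□
□□□■■□
□□v■■□
□□□□□□
□□□□□□
□□□□□□
[11] □□□□□□
□□□□□□
□□□□□□
□□■■□□
□□□■■□
□<■■■□
□□□□□□
□□□□□□
□□□□□□
[12] □□□□□□
□□□□□□
□□□□□□
□□■■□□
□^□■■□
□■■■■□
□□□□□□
□□□□□□
□□□□□□
[13] □□□□□□
□□□□□□
□□□□□□
□□■■□□
□■>■■□
□■■■■□
□□□□□□
□□□□□□
□□□□□□
[14] □□□□□□
□□□□□□
□□□□□□
□□■■□□
□■■■■□
□■v■■□
□□□□□□
□□□□□□
□□□□□□
[15] □□□□□□
□□□□□□
□□□□□□
□□■■□□
□■■■■□
□■□>■□
□□□□□□
□□□□□□
□□□□□□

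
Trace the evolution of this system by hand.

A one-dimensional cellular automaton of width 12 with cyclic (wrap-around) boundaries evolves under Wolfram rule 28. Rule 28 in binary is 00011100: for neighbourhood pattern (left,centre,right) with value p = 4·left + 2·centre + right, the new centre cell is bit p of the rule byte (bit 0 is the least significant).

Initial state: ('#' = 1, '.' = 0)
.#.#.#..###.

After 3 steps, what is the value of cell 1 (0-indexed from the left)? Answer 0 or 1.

0) .#.#.#..###.
1) .#.#.##.#..#
2) .#.#.#..##.#
3) .#.#.##.#..#

1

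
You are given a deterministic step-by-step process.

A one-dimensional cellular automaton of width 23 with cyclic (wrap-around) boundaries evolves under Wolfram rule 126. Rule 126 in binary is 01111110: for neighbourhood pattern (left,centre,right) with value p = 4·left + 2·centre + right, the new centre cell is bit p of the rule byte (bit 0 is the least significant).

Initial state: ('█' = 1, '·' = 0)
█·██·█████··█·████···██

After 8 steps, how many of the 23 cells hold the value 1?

16

[0] █·██·█████··█·████···██
[1] ██████···██████··██·██·
[2] █····██·██····█████████
[3] ██··███████··██········
[4] █████·····██████······█
[5] ····██···██····██····██
[6] █··████·████··████··███
[7] ████··███··████··████··
[8] █··████·████··████··███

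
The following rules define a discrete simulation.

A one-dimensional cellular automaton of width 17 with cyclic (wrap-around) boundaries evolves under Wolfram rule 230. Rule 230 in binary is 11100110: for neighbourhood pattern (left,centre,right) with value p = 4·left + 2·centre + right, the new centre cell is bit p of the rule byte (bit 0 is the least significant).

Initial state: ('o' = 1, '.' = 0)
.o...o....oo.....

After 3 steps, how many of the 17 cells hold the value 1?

12

0) .o...o....oo.....
1) oo..oo...o.o.....
2) .o.o.o..oooo....o
3) oooooo.o.ooo...oo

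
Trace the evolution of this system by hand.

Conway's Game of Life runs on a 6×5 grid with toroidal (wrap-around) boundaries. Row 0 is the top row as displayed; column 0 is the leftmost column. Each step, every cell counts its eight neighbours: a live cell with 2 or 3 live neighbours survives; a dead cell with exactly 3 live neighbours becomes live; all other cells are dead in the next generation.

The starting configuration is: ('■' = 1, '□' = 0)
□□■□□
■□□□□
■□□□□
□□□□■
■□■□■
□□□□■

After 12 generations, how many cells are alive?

4

[0] □□■□□
■□□□□
■□□□□
□□□□■
■□■□■
□□□□■
[1] □□□□□
□■□□□
■□□□■
□■□■■
■□□□■
■■□□■
[2] □■□□□
■□□□□
□■■■■
□■□■□
□□■□□
□■□□■
[3] □■□□□
■□□■■
□■□■■
■■□□■
■■■■□
■■■□□
[4] □□□■□
□■□■□
□■□□□
□□□□□
□□□■□
□□□■■
[5] □□□■□
□□□□□
□□■□□
□□□□□
□□□■■
□□■■■
[6] □□■■■
□□□□□
□□□□□
□□□■□
□□■□■
□□■□□
[7] □□■■□
□□□■□
□□□□□
□□□■□
□□■□□
□■■□■
[8] □■□□■
□□■■□
□□□□□
□□□□□
□■■□□
□■□□□
[9] ■■□■□
□□■■□
□□□□□
□□□□□
□■■□□
□■□□□
[10] ■■□■■
□■■■■
□□□□□
□□□□□
□■■□□
□□□□□
[11] □■□□□
□■□□□
□□■■□
□□□□□
□□□□□
□□□■■
[12] ■□■□□
□■□□□
□□■□□
□□□□□
□□□□□
□□□□□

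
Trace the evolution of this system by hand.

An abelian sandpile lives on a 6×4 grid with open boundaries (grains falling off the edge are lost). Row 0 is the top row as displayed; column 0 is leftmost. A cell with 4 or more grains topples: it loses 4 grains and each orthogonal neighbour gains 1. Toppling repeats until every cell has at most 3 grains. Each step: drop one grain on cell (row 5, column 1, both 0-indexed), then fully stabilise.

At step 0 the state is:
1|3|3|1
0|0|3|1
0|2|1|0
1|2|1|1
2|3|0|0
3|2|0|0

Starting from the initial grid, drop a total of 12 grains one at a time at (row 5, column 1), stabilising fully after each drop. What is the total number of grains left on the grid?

32

gen 0: 1|3|3|1
0|0|3|1
0|2|1|0
1|2|1|1
2|3|0|0
3|2|0|0
gen 1: 1|3|3|1
0|0|3|1
0|2|1|0
1|2|1|1
2|3|0|0
3|3|0|0
gen 2: 1|3|3|1
0|0|3|1
0|2|1|0
2|3|1|1
0|1|1|0
1|2|1|0
gen 3: 1|3|3|1
0|0|3|1
0|2|1|0
2|3|1|1
0|1|1|0
1|3|1|0
gen 4: 1|3|3|1
0|0|3|1
0|2|1|0
2|3|1|1
0|2|1|0
2|0|2|0
gen 5: 1|3|3|1
0|0|3|1
0|2|1|0
2|3|1|1
0|2|1|0
2|1|2|0
gen 6: 1|3|3|1
0|0|3|1
0|2|1|0
2|3|1|1
0|2|1|0
2|2|2|0
gen 7: 1|3|3|1
0|0|3|1
0|2|1|0
2|3|1|1
0|2|1|0
2|3|2|0
gen 8: 1|3|3|1
0|0|3|1
0|2|1|0
2|3|1|1
0|3|1|0
3|0|3|0
gen 9: 1|3|3|1
0|0|3|1
0|2|1|0
2|3|1|1
0|3|1|0
3|1|3|0
gen 10: 1|3|3|1
0|0|3|1
0|2|1|0
2|3|1|1
0|3|1|0
3|2|3|0
gen 11: 1|3|3|1
0|0|3|1
0|2|1|0
2|3|1|1
0|3|1|0
3|3|3|0
gen 12: 1|3|3|1
0|0|3|1
0|3|1|0
3|0|2|1
2|1|3|0
0|3|0|1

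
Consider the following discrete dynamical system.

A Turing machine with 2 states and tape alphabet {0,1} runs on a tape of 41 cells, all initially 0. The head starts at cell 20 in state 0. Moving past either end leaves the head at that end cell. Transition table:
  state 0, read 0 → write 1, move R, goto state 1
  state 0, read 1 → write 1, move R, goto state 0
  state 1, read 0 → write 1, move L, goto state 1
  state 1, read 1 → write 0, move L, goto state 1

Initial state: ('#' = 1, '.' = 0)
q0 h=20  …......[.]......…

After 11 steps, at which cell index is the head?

11

[0] q0 h=20  …......[.]......…
[1] q1 h=21  ….....#[.]......…
[2] q1 h=20  …......[#]#.....…
[3] q1 h=19  …......[.].#....…
[4] q1 h=18  …......[.]#.#...…
[5] q1 h=17  …......[.]##.#..…
[6] q1 h=16  …......[.]###.#.…
[7] q1 h=15  …......[.]####.#…
[8] q1 h=14  …......[.]#####.…
[9] q1 h=13  …......[.]######…
[10] q1 h=12  …......[.]######…
[11] q1 h=11  …......[.]######…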